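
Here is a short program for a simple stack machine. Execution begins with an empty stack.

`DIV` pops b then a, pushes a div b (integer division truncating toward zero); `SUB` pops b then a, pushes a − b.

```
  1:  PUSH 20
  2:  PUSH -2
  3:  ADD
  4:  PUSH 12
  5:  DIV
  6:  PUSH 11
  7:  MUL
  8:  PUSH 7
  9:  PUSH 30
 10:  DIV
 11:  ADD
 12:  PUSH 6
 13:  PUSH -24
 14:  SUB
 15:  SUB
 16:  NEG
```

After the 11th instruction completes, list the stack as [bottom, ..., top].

PUSH 20  [20]
PUSH -2  [20, -2]
ADD      [18]
PUSH 12  [18, 12]
DIV      [1]
PUSH 11  [1, 11]
MUL      [11]
PUSH 7   [11, 7]
PUSH 30  [11, 7, 30]
DIV      [11, 0]
ADD      [11]

[11]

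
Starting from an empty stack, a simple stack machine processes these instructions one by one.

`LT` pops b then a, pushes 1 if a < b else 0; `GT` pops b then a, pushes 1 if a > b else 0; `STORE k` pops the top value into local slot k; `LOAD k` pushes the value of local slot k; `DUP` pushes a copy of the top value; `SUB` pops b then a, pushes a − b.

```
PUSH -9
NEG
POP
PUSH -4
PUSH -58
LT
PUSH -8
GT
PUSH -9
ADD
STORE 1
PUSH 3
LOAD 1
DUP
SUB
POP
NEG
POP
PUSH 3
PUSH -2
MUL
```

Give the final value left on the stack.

-6

PUSH -9  -> -9
NEG      -> 9
POP      -> (empty)
PUSH -4  -> -4
PUSH -58 -> -4 -58
LT       -> 0
PUSH -8  -> 0 -8
GT       -> 1
PUSH -9  -> 1 -9
ADD      -> -8
STORE 1  -> (empty)
PUSH 3   -> 3
LOAD 1   -> 3 -8
DUP      -> 3 -8 -8
SUB      -> 3 0
POP      -> 3
NEG      -> -3
POP      -> (empty)
PUSH 3   -> 3
PUSH -2  -> 3 -2
MUL      -> -6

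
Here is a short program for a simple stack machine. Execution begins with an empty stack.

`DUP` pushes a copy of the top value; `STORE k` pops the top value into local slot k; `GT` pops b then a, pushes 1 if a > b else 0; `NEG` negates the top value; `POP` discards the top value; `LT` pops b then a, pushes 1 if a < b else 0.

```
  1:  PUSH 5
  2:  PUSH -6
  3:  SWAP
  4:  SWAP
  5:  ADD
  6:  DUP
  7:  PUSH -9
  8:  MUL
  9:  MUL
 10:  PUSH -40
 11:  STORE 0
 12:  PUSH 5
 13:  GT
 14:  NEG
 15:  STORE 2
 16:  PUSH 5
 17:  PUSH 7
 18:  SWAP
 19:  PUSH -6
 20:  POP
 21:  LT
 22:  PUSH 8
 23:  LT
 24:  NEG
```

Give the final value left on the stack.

-1

PUSH 5   → [5]
PUSH -6  → [5, -6]
SWAP     → [-6, 5]
SWAP     → [5, -6]
ADD      → [-1]
DUP      → [-1, -1]
PUSH -9  → [-1, -1, -9]
MUL      → [-1, 9]
MUL      → [-9]
PUSH -40 → [-9, -40]
STORE 0  → [-9]
PUSH 5   → [-9, 5]
GT       → [0]
NEG      → [0]
STORE 2  → []
PUSH 5   → [5]
PUSH 7   → [5, 7]
SWAP     → [7, 5]
PUSH -6  → [7, 5, -6]
POP      → [7, 5]
LT       → [0]
PUSH 8   → [0, 8]
LT       → [1]
NEG      → [-1]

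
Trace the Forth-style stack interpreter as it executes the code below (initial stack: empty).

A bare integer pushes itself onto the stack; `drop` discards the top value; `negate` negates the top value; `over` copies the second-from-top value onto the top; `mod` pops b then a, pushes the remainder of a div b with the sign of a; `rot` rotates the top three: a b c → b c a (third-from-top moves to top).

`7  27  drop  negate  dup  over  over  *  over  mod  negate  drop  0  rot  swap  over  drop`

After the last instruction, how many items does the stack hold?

7      -> [7]
27     -> [7, 27]
drop   -> [7]
negate -> [-7]
dup    -> [-7, -7]
over   -> [-7, -7, -7]
over   -> [-7, -7, -7, -7]
*      -> [-7, -7, 49]
over   -> [-7, -7, 49, -7]
mod    -> [-7, -7, 0]
negate -> [-7, -7, 0]
drop   -> [-7, -7]
0      -> [-7, -7, 0]
rot    -> [-7, 0, -7]
swap   -> [-7, -7, 0]
over   -> [-7, -7, 0, -7]
drop   -> [-7, -7, 0]

3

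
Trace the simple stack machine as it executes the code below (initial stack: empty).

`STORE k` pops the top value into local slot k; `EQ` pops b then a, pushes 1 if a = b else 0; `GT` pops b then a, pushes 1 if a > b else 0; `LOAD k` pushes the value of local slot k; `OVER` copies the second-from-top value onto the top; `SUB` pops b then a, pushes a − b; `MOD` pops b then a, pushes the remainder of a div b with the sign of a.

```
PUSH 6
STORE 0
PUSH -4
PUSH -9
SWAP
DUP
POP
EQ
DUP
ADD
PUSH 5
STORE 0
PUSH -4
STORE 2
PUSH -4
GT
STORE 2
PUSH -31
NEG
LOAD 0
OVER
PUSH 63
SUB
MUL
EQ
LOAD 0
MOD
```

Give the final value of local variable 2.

PUSH 6   : 6
STORE 0  : (empty)
PUSH -4  : -4
PUSH -9  : -4 -9
SWAP     : -9 -4
DUP      : -9 -4 -4
POP      : -9 -4
EQ       : 0
DUP      : 0 0
ADD      : 0
PUSH 5   : 0 5
STORE 0  : 0
PUSH -4  : 0 -4
STORE 2  : 0
PUSH -4  : 0 -4
GT       : 1
STORE 2  : (empty)
PUSH -31 : -31
NEG      : 31
LOAD 0   : 31 5
OVER     : 31 5 31
PUSH 63  : 31 5 31 63
SUB      : 31 5 -32
MUL      : 31 -160
EQ       : 0
LOAD 0   : 0 5
MOD      : 0

1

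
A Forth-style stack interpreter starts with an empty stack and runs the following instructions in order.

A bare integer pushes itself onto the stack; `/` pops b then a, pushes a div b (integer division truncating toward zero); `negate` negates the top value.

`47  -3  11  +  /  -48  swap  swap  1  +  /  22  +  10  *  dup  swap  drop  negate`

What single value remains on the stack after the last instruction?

-220

47     : 47
-3     : 47 -3
11     : 47 -3 11
+      : 47 8
/      : 5
-48    : 5 -48
swap   : -48 5
swap   : 5 -48
1      : 5 -48 1
+      : 5 -47
/      : 0
22     : 0 22
+      : 22
10     : 22 10
*      : 220
dup    : 220 220
swap   : 220 220
drop   : 220
negate : -220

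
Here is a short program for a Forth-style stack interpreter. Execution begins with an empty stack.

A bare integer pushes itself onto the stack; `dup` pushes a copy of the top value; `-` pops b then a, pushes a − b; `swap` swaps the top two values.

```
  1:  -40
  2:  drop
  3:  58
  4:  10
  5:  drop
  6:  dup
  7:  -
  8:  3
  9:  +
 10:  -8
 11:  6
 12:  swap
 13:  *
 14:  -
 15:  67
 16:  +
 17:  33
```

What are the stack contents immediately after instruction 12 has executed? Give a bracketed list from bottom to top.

-40  -> -40
drop -> (empty)
58   -> 58
10   -> 58 10
drop -> 58
dup  -> 58 58
-    -> 0
3    -> 0 3
+    -> 3
-8   -> 3 -8
6    -> 3 -8 6
swap -> 3 6 -8

[3, 6, -8]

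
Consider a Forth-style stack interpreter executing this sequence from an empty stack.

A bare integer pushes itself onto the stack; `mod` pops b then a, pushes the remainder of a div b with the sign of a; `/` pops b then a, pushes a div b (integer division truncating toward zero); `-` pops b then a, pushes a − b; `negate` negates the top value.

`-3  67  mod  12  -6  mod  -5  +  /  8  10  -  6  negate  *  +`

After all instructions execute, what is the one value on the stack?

12

-3     : [-3]
67     : [-3, 67]
mod    : [-3]
12     : [-3, 12]
-6     : [-3, 12, -6]
mod    : [-3, 0]
-5     : [-3, 0, -5]
+      : [-3, -5]
/      : [0]
8      : [0, 8]
10     : [0, 8, 10]
-      : [0, -2]
6      : [0, -2, 6]
negate : [0, -2, -6]
*      : [0, 12]
+      : [12]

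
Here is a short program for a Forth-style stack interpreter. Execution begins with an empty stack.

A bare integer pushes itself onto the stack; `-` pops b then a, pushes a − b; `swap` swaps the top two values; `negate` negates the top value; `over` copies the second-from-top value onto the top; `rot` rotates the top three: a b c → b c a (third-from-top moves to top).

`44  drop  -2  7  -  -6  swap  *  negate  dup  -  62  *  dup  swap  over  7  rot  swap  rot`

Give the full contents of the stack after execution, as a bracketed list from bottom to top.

44      44
drop    (empty)
-2      -2
7       -2 7
-       -9
-6      -9 -6
swap    -6 -9
*       54
negate  -54
dup     -54 -54
-       0
62      0 62
*       0
dup     0 0
swap    0 0
over    0 0 0
7       0 0 0 7
rot     0 0 7 0
swap    0 0 0 7
rot     0 0 7 0

[0, 0, 7, 0]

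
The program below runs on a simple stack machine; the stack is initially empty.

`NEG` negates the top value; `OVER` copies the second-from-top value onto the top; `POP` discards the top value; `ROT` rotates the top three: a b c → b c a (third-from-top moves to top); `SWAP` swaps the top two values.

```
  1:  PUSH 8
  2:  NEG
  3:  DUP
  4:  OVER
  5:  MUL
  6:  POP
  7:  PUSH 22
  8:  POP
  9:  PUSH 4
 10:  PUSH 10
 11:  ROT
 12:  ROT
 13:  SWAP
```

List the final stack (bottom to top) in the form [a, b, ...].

PUSH 8   8
NEG      -8
DUP      -8 -8
OVER     -8 -8 -8
MUL      -8 64
POP      -8
PUSH 22  -8 22
POP      -8
PUSH 4   -8 4
PUSH 10  -8 4 10
ROT      4 10 -8
ROT      10 -8 4
SWAP     10 4 -8

[10, 4, -8]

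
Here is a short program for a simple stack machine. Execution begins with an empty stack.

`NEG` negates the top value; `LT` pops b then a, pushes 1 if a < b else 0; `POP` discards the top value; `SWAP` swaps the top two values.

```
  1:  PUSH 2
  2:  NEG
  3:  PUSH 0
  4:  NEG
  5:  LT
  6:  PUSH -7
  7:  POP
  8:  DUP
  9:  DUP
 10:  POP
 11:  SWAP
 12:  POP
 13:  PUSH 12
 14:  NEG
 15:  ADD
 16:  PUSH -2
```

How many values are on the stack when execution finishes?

PUSH 2  -> [2]
NEG     -> [-2]
PUSH 0  -> [-2, 0]
NEG     -> [-2, 0]
LT      -> [1]
PUSH -7 -> [1, -7]
POP     -> [1]
DUP     -> [1, 1]
DUP     -> [1, 1, 1]
POP     -> [1, 1]
SWAP    -> [1, 1]
POP     -> [1]
PUSH 12 -> [1, 12]
NEG     -> [1, -12]
ADD     -> [-11]
PUSH -2 -> [-11, -2]

2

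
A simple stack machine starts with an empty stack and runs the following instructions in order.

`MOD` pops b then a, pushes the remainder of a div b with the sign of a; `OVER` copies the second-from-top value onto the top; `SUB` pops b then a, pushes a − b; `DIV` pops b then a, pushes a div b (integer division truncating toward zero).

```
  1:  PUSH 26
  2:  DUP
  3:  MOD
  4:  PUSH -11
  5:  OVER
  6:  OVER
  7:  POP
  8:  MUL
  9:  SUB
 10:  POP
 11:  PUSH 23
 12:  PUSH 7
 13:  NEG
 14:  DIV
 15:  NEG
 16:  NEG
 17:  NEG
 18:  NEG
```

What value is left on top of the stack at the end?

-3

PUSH 26   [26]
DUP       [26, 26]
MOD       [0]
PUSH -11  [0, -11]
OVER      [0, -11, 0]
OVER      [0, -11, 0, -11]
POP       [0, -11, 0]
MUL       [0, 0]
SUB       [0]
POP       []
PUSH 23   [23]
PUSH 7    [23, 7]
NEG       [23, -7]
DIV       [-3]
NEG       [3]
NEG       [-3]
NEG       [3]
NEG       [-3]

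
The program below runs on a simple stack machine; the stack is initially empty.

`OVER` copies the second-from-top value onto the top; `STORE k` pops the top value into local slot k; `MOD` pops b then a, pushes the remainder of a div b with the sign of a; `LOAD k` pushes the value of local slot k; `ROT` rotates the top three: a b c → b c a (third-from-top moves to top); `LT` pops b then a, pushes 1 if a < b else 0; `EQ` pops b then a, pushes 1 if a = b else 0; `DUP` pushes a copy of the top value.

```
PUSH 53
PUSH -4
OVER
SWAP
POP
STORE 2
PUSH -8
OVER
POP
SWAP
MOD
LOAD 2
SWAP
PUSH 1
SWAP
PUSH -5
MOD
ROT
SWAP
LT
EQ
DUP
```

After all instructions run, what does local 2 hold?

53

PUSH 53 → 53
PUSH -4 → 53 -4
OVER    → 53 -4 53
SWAP    → 53 53 -4
POP     → 53 53
STORE 2 → 53
PUSH -8 → 53 -8
OVER    → 53 -8 53
POP     → 53 -8
SWAP    → -8 53
MOD     → -8
LOAD 2  → -8 53
SWAP    → 53 -8
PUSH 1  → 53 -8 1
SWAP    → 53 1 -8
PUSH -5 → 53 1 -8 -5
MOD     → 53 1 -3
ROT     → 1 -3 53
SWAP    → 1 53 -3
LT      → 1 0
EQ      → 0
DUP     → 0 0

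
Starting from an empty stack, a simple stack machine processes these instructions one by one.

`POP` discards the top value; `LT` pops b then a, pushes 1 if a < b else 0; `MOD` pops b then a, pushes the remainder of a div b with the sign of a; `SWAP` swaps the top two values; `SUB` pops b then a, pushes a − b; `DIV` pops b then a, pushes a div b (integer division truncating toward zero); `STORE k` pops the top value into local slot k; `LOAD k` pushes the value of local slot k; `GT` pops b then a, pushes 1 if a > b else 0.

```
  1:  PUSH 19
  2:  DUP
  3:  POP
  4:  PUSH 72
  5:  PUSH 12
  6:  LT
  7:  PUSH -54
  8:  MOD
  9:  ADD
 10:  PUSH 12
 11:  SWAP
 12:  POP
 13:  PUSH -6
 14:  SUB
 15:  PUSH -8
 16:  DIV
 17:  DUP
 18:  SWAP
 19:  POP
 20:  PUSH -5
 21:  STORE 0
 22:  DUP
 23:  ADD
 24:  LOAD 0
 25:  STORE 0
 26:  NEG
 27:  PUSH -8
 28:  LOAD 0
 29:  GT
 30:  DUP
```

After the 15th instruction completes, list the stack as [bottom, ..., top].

[18, -8]

PUSH 19  -> [19]
DUP      -> [19, 19]
POP      -> [19]
PUSH 72  -> [19, 72]
PUSH 12  -> [19, 72, 12]
LT       -> [19, 0]
PUSH -54 -> [19, 0, -54]
MOD      -> [19, 0]
ADD      -> [19]
PUSH 12  -> [19, 12]
SWAP     -> [12, 19]
POP      -> [12]
PUSH -6  -> [12, -6]
SUB      -> [18]
PUSH -8  -> [18, -8]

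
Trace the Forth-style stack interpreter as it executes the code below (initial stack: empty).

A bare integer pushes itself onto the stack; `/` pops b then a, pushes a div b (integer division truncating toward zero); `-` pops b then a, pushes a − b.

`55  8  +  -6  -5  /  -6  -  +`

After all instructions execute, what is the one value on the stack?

70

55 -> 55
8  -> 55 8
+  -> 63
-6 -> 63 -6
-5 -> 63 -6 -5
/  -> 63 1
-6 -> 63 1 -6
-  -> 63 7
+  -> 70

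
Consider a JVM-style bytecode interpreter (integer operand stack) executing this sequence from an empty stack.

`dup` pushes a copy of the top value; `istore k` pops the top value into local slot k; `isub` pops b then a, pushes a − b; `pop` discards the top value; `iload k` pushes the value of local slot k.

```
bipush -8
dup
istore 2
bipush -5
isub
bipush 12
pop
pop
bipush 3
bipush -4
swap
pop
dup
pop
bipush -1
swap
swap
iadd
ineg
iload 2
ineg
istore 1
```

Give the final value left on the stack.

bipush -8 → -8
dup       → -8 -8
istore 2  → -8
bipush -5 → -8 -5
isub      → -3
bipush 12 → -3 12
pop       → -3
pop       → (empty)
bipush 3  → 3
bipush -4 → 3 -4
swap      → -4 3
pop       → -4
dup       → -4 -4
pop       → -4
bipush -1 → -4 -1
swap      → -1 -4
swap      → -4 -1
iadd      → -5
ineg      → 5
iload 2   → 5 -8
ineg      → 5 8
istore 1  → 5

5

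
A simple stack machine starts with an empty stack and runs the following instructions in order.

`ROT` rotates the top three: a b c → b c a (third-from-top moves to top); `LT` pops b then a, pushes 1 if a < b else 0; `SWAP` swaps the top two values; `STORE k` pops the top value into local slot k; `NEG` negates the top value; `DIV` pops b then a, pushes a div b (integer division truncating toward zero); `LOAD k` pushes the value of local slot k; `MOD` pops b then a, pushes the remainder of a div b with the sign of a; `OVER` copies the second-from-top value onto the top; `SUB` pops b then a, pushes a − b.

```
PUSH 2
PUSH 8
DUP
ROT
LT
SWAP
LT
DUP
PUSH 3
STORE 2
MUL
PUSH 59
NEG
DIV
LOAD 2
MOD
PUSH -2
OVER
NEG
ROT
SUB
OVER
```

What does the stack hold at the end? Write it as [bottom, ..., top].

[-2, 0, -2]

PUSH 2  → [2]
PUSH 8  → [2, 8]
DUP     → [2, 8, 8]
ROT     → [8, 8, 2]
LT      → [8, 0]
SWAP    → [0, 8]
LT      → [1]
DUP     → [1, 1]
PUSH 3  → [1, 1, 3]
STORE 2 → [1, 1]
MUL     → [1]
PUSH 59 → [1, 59]
NEG     → [1, -59]
DIV     → [0]
LOAD 2  → [0, 3]
MOD     → [0]
PUSH -2 → [0, -2]
OVER    → [0, -2, 0]
NEG     → [0, -2, 0]
ROT     → [-2, 0, 0]
SUB     → [-2, 0]
OVER    → [-2, 0, -2]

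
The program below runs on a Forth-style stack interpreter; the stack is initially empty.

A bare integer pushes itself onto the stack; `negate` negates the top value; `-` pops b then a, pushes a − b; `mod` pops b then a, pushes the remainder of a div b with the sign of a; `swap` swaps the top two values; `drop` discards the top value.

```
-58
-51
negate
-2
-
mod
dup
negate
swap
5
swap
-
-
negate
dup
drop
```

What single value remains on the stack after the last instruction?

-58    → -58
-51    → -58 -51
negate → -58 51
-2     → -58 51 -2
-      → -58 53
mod    → -5
dup    → -5 -5
negate → -5 5
swap   → 5 -5
5      → 5 -5 5
swap   → 5 5 -5
-      → 5 10
-      → -5
negate → 5
dup    → 5 5
drop   → 5

5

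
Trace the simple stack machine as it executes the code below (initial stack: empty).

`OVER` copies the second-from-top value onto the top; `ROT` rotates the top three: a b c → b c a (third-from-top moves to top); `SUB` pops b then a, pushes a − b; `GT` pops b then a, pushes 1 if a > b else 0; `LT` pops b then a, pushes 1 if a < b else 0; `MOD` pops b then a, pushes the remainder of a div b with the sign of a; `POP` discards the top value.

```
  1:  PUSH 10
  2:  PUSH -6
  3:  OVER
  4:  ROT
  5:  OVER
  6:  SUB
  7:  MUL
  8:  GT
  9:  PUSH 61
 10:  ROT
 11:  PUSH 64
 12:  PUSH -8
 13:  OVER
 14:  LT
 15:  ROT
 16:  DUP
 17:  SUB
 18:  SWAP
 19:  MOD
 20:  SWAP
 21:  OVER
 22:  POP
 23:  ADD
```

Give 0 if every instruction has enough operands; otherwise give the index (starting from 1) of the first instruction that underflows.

PUSH 10 -> [10]
PUSH -6 -> [10, -6]
OVER    -> [10, -6, 10]
ROT     -> [-6, 10, 10]
OVER    -> [-6, 10, 10, 10]
SUB     -> [-6, 10, 0]
MUL     -> [-6, 0]
GT      -> [0]
PUSH 61 -> [0, 61]
ROT  — needs 3 operands, stack has 2 → underflow

10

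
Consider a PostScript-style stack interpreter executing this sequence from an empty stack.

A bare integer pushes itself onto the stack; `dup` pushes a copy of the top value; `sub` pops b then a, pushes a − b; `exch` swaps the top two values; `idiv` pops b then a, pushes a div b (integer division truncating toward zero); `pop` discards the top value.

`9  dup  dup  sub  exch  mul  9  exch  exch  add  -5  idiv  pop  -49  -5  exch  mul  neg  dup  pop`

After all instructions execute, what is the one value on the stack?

9     [9]
dup   [9, 9]
dup   [9, 9, 9]
sub   [9, 0]
exch  [0, 9]
mul   [0]
9     [0, 9]
exch  [9, 0]
exch  [0, 9]
add   [9]
-5    [9, -5]
idiv  [-1]
pop   []
-49   [-49]
-5    [-49, -5]
exch  [-5, -49]
mul   [245]
neg   [-245]
dup   [-245, -245]
pop   [-245]

-245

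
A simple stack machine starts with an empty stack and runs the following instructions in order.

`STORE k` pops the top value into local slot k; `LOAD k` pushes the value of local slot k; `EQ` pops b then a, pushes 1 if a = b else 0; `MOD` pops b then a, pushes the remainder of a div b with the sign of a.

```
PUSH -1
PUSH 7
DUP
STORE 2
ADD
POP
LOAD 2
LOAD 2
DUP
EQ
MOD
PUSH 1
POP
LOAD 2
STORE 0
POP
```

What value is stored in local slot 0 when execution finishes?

PUSH -1 -> [-1]
PUSH 7  -> [-1, 7]
DUP     -> [-1, 7, 7]
STORE 2 -> [-1, 7]
ADD     -> [6]
POP     -> []
LOAD 2  -> [7]
LOAD 2  -> [7, 7]
DUP     -> [7, 7, 7]
EQ      -> [7, 1]
MOD     -> [0]
PUSH 1  -> [0, 1]
POP     -> [0]
LOAD 2  -> [0, 7]
STORE 0 -> [0]
POP     -> []

7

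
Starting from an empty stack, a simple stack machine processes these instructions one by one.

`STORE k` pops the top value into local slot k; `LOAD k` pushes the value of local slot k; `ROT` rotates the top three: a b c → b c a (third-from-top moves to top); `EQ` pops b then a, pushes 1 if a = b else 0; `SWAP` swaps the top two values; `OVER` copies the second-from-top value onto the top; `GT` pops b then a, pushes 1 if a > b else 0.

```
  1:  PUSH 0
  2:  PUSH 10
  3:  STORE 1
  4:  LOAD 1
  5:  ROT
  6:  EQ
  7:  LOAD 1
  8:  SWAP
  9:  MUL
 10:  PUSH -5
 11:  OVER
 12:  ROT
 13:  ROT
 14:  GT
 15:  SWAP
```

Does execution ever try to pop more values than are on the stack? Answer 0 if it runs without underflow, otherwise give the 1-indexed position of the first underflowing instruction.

5

PUSH 0  -> [0]
PUSH 10 -> [0, 10]
STORE 1 -> [0]
LOAD 1  -> [0, 10]
ROT  — needs 3 operands, stack has 2 → underflow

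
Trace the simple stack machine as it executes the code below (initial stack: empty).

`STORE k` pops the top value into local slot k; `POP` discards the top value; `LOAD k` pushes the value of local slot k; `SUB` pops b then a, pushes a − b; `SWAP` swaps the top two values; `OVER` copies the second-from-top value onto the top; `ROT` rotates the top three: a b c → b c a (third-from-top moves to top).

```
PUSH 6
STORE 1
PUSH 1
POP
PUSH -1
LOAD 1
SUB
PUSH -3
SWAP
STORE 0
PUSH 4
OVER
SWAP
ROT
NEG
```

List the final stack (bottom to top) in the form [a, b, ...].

PUSH 6  -> [6]
STORE 1 -> []
PUSH 1  -> [1]
POP     -> []
PUSH -1 -> [-1]
LOAD 1  -> [-1, 6]
SUB     -> [-7]
PUSH -3 -> [-7, -3]
SWAP    -> [-3, -7]
STORE 0 -> [-3]
PUSH 4  -> [-3, 4]
OVER    -> [-3, 4, -3]
SWAP    -> [-3, -3, 4]
ROT     -> [-3, 4, -3]
NEG     -> [-3, 4, 3]

[-3, 4, 3]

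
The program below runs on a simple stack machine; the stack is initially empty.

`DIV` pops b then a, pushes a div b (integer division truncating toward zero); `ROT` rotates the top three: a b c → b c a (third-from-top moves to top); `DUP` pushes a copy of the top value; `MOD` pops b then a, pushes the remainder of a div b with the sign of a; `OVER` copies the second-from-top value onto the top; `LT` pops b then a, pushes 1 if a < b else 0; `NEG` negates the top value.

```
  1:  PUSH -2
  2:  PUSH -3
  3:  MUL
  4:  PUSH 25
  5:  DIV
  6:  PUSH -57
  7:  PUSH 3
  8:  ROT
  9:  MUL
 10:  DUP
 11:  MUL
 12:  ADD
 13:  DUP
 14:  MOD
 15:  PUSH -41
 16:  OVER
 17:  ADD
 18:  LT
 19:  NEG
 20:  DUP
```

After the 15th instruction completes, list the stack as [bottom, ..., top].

PUSH -2   -2
PUSH -3   -2 -3
MUL       6
PUSH 25   6 25
DIV       0
PUSH -57  0 -57
PUSH 3    0 -57 3
ROT       -57 3 0
MUL       -57 0
DUP       -57 0 0
MUL       -57 0
ADD       -57
DUP       -57 -57
MOD       0
PUSH -41  0 -41

[0, -41]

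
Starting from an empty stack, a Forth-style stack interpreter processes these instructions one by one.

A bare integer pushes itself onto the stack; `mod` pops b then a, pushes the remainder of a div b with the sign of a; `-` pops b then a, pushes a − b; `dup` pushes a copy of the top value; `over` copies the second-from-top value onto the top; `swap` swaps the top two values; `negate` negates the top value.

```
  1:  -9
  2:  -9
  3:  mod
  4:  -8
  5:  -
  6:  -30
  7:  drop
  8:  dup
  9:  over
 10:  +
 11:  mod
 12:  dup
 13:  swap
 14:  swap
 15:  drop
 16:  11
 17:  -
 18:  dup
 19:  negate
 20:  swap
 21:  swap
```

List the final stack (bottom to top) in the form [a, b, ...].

[-3, 3]

-9      -9
-9      -9 -9
mod     0
-8      0 -8
-       8
-30     8 -30
drop    8
dup     8 8
over    8 8 8
+       8 16
mod     8
dup     8 8
swap    8 8
swap    8 8
drop    8
11      8 11
-       -3
dup     -3 -3
negate  -3 3
swap    3 -3
swap    -3 3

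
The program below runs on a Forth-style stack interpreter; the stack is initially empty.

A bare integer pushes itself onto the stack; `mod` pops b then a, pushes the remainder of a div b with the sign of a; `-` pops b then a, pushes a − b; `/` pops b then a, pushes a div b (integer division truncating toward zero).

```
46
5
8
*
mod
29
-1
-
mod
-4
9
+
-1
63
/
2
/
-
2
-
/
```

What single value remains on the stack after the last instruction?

46   [46]
5    [46, 5]
8    [46, 5, 8]
*    [46, 40]
mod  [6]
29   [6, 29]
-1   [6, 29, -1]
-    [6, 30]
mod  [6]
-4   [6, -4]
9    [6, -4, 9]
+    [6, 5]
-1   [6, 5, -1]
63   [6, 5, -1, 63]
/    [6, 5, 0]
2    [6, 5, 0, 2]
/    [6, 5, 0]
-    [6, 5]
2    [6, 5, 2]
-    [6, 3]
/    [2]

2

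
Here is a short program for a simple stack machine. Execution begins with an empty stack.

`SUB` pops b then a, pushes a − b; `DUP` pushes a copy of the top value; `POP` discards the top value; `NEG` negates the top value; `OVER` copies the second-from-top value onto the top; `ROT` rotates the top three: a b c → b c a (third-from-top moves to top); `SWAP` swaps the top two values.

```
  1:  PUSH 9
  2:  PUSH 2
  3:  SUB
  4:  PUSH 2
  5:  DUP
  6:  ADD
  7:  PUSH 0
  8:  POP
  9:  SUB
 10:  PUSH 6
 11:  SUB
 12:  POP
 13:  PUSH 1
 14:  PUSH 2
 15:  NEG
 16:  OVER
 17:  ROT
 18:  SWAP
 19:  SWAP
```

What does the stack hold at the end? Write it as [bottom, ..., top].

[-2, 1, 1]

PUSH 9  9
PUSH 2  9 2
SUB     7
PUSH 2  7 2
DUP     7 2 2
ADD     7 4
PUSH 0  7 4 0
POP     7 4
SUB     3
PUSH 6  3 6
SUB     -3
POP     (empty)
PUSH 1  1
PUSH 2  1 2
NEG     1 -2
OVER    1 -2 1
ROT     -2 1 1
SWAP    -2 1 1
SWAP    -2 1 1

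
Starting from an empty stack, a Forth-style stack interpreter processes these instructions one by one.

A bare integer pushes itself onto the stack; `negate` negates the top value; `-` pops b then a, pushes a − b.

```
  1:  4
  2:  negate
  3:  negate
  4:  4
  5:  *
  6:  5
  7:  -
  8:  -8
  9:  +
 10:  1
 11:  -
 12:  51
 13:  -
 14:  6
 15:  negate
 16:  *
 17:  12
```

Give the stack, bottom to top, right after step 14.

[-49, 6]

4      -> 4
negate -> -4
negate -> 4
4      -> 4 4
*      -> 16
5      -> 16 5
-      -> 11
-8     -> 11 -8
+      -> 3
1      -> 3 1
-      -> 2
51     -> 2 51
-      -> -49
6      -> -49 6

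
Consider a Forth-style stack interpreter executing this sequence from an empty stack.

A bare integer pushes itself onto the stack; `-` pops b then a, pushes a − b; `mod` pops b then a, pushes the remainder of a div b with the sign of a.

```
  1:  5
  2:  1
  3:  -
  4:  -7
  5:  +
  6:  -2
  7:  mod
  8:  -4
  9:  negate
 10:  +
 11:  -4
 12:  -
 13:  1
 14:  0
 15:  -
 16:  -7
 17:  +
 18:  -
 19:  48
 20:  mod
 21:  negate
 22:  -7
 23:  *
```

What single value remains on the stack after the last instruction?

91

5       5
1       5 1
-       4
-7      4 -7
+       -3
-2      -3 -2
mod     -1
-4      -1 -4
negate  -1 4
+       3
-4      3 -4
-       7
1       7 1
0       7 1 0
-       7 1
-7      7 1 -7
+       7 -6
-       13
48      13 48
mod     13
negate  -13
-7      -13 -7
*       91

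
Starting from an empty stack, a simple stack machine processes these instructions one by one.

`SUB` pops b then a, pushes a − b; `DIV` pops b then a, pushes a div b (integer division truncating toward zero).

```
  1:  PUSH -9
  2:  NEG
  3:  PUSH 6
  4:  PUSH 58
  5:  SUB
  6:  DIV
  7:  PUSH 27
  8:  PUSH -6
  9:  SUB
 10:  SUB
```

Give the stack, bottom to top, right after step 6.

PUSH -9 : [-9]
NEG     : [9]
PUSH 6  : [9, 6]
PUSH 58 : [9, 6, 58]
SUB     : [9, -52]
DIV     : [0]

[0]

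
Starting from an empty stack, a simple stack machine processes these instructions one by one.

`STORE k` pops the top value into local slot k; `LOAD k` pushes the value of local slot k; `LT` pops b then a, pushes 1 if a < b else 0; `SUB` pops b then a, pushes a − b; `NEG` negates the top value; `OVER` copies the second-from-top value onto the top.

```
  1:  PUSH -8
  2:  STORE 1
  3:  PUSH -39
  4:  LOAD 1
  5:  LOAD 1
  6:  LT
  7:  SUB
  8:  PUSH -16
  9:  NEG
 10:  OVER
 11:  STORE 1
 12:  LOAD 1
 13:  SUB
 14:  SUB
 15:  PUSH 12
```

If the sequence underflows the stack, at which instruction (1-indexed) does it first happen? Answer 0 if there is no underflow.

PUSH -8  : -8
STORE 1  : (empty)
PUSH -39 : -39
LOAD 1   : -39 -8
LOAD 1   : -39 -8 -8
LT       : -39 0
SUB      : -39
PUSH -16 : -39 -16
NEG      : -39 16
OVER     : -39 16 -39
STORE 1  : -39 16
LOAD 1   : -39 16 -39
SUB      : -39 55
SUB      : -94
PUSH 12  : -94 12

0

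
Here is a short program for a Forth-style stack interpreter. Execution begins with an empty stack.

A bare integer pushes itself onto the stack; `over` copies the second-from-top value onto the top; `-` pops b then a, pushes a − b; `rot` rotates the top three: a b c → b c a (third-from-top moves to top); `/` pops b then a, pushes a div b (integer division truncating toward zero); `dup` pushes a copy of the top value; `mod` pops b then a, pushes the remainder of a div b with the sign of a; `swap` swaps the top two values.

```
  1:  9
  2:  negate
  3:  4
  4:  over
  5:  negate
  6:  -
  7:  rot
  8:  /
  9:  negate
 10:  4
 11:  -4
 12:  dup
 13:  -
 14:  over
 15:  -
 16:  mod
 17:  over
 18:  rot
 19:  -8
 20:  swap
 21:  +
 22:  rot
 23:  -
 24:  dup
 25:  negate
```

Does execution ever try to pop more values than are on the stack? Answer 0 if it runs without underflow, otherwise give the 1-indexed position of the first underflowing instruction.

7

9      -> [9]
negate -> [-9]
4      -> [-9, 4]
over   -> [-9, 4, -9]
negate -> [-9, 4, 9]
-      -> [-9, -5]
rot  — needs 3 operands, stack has 2 → underflow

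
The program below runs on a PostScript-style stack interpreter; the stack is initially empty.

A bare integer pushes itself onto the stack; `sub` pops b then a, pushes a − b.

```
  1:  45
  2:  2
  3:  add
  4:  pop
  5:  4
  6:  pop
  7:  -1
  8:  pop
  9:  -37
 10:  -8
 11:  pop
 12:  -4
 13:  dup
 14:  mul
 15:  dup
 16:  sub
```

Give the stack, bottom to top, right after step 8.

[]

45  → 45
2   → 45 2
add → 47
pop → (empty)
4   → 4
pop → (empty)
-1  → -1
pop → (empty)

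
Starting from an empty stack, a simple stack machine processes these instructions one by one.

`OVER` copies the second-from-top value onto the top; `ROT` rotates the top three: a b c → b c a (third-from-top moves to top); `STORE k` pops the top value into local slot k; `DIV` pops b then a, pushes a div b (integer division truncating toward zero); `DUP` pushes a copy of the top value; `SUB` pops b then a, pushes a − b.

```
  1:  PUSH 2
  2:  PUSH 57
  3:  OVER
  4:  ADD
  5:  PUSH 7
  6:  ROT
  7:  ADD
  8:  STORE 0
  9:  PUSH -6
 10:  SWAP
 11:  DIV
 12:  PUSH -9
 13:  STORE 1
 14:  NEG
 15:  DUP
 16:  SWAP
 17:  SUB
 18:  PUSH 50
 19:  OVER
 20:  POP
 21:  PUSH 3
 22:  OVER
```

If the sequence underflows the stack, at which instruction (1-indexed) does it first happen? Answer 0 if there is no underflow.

PUSH 2  -> 2
PUSH 57 -> 2 57
OVER    -> 2 57 2
ADD     -> 2 59
PUSH 7  -> 2 59 7
ROT     -> 59 7 2
ADD     -> 59 9
STORE 0 -> 59
PUSH -6 -> 59 -6
SWAP    -> -6 59
DIV     -> 0
PUSH -9 -> 0 -9
STORE 1 -> 0
NEG     -> 0
DUP     -> 0 0
SWAP    -> 0 0
SUB     -> 0
PUSH 50 -> 0 50
OVER    -> 0 50 0
POP     -> 0 50
PUSH 3  -> 0 50 3
OVER    -> 0 50 3 50

0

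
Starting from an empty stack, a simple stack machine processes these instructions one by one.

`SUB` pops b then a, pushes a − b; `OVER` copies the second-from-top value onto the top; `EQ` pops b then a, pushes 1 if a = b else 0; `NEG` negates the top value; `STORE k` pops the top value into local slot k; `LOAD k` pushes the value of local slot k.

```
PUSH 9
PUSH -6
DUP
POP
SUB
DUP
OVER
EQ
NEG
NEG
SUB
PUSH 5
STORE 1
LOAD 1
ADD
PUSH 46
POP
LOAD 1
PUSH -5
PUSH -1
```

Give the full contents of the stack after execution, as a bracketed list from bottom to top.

[19, 5, -5, -1]

PUSH 9  → [9]
PUSH -6 → [9, -6]
DUP     → [9, -6, -6]
POP     → [9, -6]
SUB     → [15]
DUP     → [15, 15]
OVER    → [15, 15, 15]
EQ      → [15, 1]
NEG     → [15, -1]
NEG     → [15, 1]
SUB     → [14]
PUSH 5  → [14, 5]
STORE 1 → [14]
LOAD 1  → [14, 5]
ADD     → [19]
PUSH 46 → [19, 46]
POP     → [19]
LOAD 1  → [19, 5]
PUSH -5 → [19, 5, -5]
PUSH -1 → [19, 5, -5, -1]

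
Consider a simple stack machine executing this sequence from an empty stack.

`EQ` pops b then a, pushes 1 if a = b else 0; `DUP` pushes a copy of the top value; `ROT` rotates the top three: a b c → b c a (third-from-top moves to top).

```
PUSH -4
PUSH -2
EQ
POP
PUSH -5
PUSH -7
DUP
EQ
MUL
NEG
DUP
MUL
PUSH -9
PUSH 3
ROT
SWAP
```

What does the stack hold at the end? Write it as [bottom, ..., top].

PUSH -4 : -4
PUSH -2 : -4 -2
EQ      : 0
POP     : (empty)
PUSH -5 : -5
PUSH -7 : -5 -7
DUP     : -5 -7 -7
EQ      : -5 1
MUL     : -5
NEG     : 5
DUP     : 5 5
MUL     : 25
PUSH -9 : 25 -9
PUSH 3  : 25 -9 3
ROT     : -9 3 25
SWAP    : -9 25 3

[-9, 25, 3]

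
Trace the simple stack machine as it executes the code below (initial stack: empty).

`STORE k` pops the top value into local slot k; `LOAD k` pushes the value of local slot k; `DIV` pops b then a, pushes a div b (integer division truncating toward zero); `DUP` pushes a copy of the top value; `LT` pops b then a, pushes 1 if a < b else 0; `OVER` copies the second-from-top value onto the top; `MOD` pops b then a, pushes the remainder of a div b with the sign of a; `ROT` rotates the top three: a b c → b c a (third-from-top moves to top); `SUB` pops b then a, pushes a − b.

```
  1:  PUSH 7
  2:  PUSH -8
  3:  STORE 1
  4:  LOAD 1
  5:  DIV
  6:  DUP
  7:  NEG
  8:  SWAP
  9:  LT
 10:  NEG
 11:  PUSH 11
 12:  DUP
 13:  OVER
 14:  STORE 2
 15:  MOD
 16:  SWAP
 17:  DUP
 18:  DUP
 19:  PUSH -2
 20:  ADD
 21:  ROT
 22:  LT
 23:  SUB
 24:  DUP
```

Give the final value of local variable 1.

PUSH 7  → 7
PUSH -8 → 7 -8
STORE 1 → 7
LOAD 1  → 7 -8
DIV     → 0
DUP     → 0 0
NEG     → 0 0
SWAP    → 0 0
LT      → 0
NEG     → 0
PUSH 11 → 0 11
DUP     → 0 11 11
OVER    → 0 11 11 11
STORE 2 → 0 11 11
MOD     → 0 0
SWAP    → 0 0
DUP     → 0 0 0
DUP     → 0 0 0 0
PUSH -2 → 0 0 0 0 -2
ADD     → 0 0 0 -2
ROT     → 0 0 -2 0
LT      → 0 0 1
SUB     → 0 -1
DUP     → 0 -1 -1

-8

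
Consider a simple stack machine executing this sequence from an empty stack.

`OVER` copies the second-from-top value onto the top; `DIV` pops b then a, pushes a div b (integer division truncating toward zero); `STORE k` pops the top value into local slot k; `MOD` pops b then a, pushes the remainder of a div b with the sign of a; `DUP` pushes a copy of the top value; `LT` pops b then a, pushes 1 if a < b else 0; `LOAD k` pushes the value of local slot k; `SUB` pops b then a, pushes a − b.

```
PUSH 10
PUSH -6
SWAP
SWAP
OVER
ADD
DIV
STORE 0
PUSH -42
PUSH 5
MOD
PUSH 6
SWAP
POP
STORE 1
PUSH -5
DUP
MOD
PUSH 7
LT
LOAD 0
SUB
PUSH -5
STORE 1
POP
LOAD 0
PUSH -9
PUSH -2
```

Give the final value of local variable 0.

2

PUSH 10  -> [10]
PUSH -6  -> [10, -6]
SWAP     -> [-6, 10]
SWAP     -> [10, -6]
OVER     -> [10, -6, 10]
ADD      -> [10, 4]
DIV      -> [2]
STORE 0  -> []
PUSH -42 -> [-42]
PUSH 5   -> [-42, 5]
MOD      -> [-2]
PUSH 6   -> [-2, 6]
SWAP     -> [6, -2]
POP      -> [6]
STORE 1  -> []
PUSH -5  -> [-5]
DUP      -> [-5, -5]
MOD      -> [0]
PUSH 7   -> [0, 7]
LT       -> [1]
LOAD 0   -> [1, 2]
SUB      -> [-1]
PUSH -5  -> [-1, -5]
STORE 1  -> [-1]
POP      -> []
LOAD 0   -> [2]
PUSH -9  -> [2, -9]
PUSH -2  -> [2, -9, -2]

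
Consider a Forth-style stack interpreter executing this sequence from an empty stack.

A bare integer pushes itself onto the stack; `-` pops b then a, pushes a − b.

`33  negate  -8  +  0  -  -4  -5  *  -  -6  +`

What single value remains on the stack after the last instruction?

-67

33     -> [33]
negate -> [-33]
-8     -> [-33, -8]
+      -> [-41]
0      -> [-41, 0]
-      -> [-41]
-4     -> [-41, -4]
-5     -> [-41, -4, -5]
*      -> [-41, 20]
-      -> [-61]
-6     -> [-61, -6]
+      -> [-67]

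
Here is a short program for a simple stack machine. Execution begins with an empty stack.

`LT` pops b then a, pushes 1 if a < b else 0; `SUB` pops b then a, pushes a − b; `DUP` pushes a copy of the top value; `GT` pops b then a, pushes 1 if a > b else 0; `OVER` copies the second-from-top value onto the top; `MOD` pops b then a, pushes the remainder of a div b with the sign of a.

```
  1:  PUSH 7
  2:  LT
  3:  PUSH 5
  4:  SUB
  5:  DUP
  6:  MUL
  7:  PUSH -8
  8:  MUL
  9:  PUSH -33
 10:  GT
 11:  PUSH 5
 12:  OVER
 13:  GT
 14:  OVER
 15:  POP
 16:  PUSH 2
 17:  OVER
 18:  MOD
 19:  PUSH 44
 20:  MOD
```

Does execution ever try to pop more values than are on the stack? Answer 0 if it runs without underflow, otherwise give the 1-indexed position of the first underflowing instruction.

PUSH 7  7
LT  — needs 2 operands, stack has 1 → underflow

2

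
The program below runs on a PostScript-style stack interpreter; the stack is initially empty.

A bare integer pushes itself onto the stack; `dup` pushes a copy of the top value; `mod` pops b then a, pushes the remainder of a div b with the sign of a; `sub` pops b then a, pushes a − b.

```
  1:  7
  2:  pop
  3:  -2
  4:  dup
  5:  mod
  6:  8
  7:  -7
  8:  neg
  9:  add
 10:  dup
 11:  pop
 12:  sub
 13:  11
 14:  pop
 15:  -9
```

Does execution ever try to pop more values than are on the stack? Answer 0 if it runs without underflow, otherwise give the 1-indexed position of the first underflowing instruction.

7    7
pop  (empty)
-2   -2
dup  -2 -2
mod  0
8    0 8
-7   0 8 -7
neg  0 8 7
add  0 15
dup  0 15 15
pop  0 15
sub  -15
11   -15 11
pop  -15
-9   -15 -9

0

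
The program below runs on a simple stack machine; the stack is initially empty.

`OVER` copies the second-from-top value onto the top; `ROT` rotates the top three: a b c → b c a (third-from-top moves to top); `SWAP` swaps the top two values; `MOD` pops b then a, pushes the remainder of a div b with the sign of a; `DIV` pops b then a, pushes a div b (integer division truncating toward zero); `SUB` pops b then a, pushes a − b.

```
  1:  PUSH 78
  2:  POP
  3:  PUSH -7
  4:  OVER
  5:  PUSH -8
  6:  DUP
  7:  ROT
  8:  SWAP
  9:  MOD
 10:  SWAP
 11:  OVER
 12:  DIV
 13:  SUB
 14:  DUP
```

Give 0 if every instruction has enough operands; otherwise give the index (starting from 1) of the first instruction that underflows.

PUSH 78 : [78]
POP     : []
PUSH -7 : [-7]
OVER  — needs 2 operands, stack has 1 → underflow

4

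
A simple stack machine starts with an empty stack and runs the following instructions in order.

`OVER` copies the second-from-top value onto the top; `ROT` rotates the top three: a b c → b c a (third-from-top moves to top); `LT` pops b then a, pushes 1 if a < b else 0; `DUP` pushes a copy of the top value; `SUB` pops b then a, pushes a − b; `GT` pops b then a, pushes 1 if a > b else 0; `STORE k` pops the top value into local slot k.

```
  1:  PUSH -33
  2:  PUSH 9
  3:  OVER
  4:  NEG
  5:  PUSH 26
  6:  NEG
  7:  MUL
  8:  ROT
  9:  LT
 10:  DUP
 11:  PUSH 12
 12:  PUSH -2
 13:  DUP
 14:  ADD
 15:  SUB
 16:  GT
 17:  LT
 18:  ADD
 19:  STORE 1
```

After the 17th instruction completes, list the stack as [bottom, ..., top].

PUSH -33  -33
PUSH 9    -33 9
OVER      -33 9 -33
NEG       -33 9 33
PUSH 26   -33 9 33 26
NEG       -33 9 33 -26
MUL       -33 9 -858
ROT       9 -858 -33
LT        9 1
DUP       9 1 1
PUSH 12   9 1 1 12
PUSH -2   9 1 1 12 -2
DUP       9 1 1 12 -2 -2
ADD       9 1 1 12 -4
SUB       9 1 1 16
GT        9 1 0
LT        9 0

[9, 0]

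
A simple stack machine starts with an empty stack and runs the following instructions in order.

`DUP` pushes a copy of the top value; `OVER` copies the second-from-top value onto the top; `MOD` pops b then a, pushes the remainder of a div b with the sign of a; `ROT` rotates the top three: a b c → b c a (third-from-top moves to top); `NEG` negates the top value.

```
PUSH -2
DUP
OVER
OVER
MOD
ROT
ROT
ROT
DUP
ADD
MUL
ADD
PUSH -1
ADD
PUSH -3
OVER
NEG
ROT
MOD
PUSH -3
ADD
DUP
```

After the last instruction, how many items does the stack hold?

3

PUSH -2 → -2
DUP     → -2 -2
OVER    → -2 -2 -2
OVER    → -2 -2 -2 -2
MOD     → -2 -2 0
ROT     → -2 0 -2
ROT     → 0 -2 -2
ROT     → -2 -2 0
DUP     → -2 -2 0 0
ADD     → -2 -2 0
MUL     → -2 0
ADD     → -2
PUSH -1 → -2 -1
ADD     → -3
PUSH -3 → -3 -3
OVER    → -3 -3 -3
NEG     → -3 -3 3
ROT     → -3 3 -3
MOD     → -3 0
PUSH -3 → -3 0 -3
ADD     → -3 -3
DUP     → -3 -3 -3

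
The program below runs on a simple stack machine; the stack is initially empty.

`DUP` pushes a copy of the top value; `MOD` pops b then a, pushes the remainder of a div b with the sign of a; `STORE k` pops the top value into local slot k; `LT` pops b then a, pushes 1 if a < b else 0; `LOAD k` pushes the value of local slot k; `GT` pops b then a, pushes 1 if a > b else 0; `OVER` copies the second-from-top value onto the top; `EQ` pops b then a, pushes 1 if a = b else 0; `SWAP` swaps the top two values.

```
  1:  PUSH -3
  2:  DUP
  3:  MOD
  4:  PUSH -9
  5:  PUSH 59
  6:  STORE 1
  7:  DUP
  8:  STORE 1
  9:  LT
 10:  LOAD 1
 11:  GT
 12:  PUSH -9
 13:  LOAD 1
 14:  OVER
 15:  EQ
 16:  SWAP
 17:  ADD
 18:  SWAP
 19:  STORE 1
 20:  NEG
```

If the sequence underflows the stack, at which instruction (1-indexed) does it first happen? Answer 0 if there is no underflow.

0

PUSH -3 : -3
DUP     : -3 -3
MOD     : 0
PUSH -9 : 0 -9
PUSH 59 : 0 -9 59
STORE 1 : 0 -9
DUP     : 0 -9 -9
STORE 1 : 0 -9
LT      : 0
LOAD 1  : 0 -9
GT      : 1
PUSH -9 : 1 -9
LOAD 1  : 1 -9 -9
OVER    : 1 -9 -9 -9
EQ      : 1 -9 1
SWAP    : 1 1 -9
ADD     : 1 -8
SWAP    : -8 1
STORE 1 : -8
NEG     : 8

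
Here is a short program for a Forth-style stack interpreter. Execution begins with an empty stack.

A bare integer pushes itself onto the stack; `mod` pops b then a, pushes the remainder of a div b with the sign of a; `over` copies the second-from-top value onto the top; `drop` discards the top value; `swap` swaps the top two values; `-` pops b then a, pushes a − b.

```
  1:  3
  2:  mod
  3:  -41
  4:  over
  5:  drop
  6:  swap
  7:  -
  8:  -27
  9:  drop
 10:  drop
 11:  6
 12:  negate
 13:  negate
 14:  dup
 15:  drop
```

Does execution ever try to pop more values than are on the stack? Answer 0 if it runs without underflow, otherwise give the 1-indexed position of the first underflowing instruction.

2

3  [3]
mod  — needs 2 operands, stack has 1 → underflow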